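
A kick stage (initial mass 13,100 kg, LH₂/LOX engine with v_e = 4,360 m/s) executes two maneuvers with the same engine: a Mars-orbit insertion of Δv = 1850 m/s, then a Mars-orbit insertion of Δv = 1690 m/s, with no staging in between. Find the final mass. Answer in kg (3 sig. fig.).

final mass ≈ 5820 kg

After the first burn: m = 13100 × exp(−1850/4360.0) = 13100 × 0.65422 = 8,570.28 kg.
After the second burn: m = 8,570.28 × exp(−1690/4360.0) = 8,570.28 × 0.67867 = 5,816.39 kg.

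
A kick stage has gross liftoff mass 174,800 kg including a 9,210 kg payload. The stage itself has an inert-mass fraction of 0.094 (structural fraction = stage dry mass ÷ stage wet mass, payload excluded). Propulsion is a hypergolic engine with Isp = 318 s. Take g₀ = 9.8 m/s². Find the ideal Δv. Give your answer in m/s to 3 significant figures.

Stage wet mass = m₀ − payload = 174,800 − 9,210 = 165,590 kg.
Stage dry mass = ε × stage wet mass = 0.094 × 165,590 = 15,565.5 kg.
Burnout mass m_f = stage dry + payload = 15,565.5 + 9,210 = 24,775.5 kg.
v_e = Isp · g₀ = 318 × 9.8 = 3116.4 m/s.
Δv = v_e · ln(174,800/24,775.5) = 3116.4 × ln(7.055) = 3116.4 × 1.9538 ≈ 6089 m/s.

Δv ≈ 6090 m/s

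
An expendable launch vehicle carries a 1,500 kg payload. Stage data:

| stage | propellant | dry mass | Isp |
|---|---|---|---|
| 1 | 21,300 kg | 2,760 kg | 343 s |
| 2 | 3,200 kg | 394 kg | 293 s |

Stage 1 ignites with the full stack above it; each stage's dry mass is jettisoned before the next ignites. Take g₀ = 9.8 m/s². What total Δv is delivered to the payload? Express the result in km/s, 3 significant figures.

Δv ≈ 7.25 km/s

Ignition mass of stage 1 = 21,300+2,760 + 3,200+394 + 1,500 = 29,154 kg.
Stage 1: m₀ = 29,154 kg, m_f = 29,154 − 21,300 = 7,854 kg; Δv = 343×9.8×ln(3.712) = 3361.4×1.3116 ≈ 4409 m/s.
Stage 2: m₀ = 5,094 kg, m_f = 5,094 − 3,200 = 1,894 kg; Δv = 293×9.8×ln(2.69) = 2871.4×0.9894 ≈ 2841 m/s.
Total Δv = 4409 + 2841 = 7250 m/s.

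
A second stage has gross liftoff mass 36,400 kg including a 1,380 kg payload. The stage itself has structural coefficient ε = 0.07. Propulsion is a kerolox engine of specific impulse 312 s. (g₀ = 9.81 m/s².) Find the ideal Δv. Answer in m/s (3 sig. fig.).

Δv ≈ 6890 m/s

Stage wet mass = m₀ − payload = 36,400 − 1,380 = 35,020 kg.
Stage dry mass = ε × stage wet mass = 0.07 × 35,020 = 2,451.4 kg.
Burnout mass m_f = stage dry + payload = 2,451.4 + 1,380 = 3,831.4 kg.
v_e = Isp · g₀ = 312 × 9.81 = 3060.7 m/s.
Δv = v_e · ln(36,400/3,831.4) = 3060.7 × ln(9.5) = 3060.7 × 2.2513 ≈ 6891 m/s.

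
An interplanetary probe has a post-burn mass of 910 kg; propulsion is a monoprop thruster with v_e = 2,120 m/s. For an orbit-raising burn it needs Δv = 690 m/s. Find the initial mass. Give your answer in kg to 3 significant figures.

By the Tsiolkovsky rocket equation, m₀/m_f = exp(Δv / v_e) = exp(690 / 2120.0) = exp(0.3255) = 1.3847.
m₀ = m_f × 1.3847 = 910 × 1.3847 = 1,260.08 kg.

initial mass ≈ 1260 kg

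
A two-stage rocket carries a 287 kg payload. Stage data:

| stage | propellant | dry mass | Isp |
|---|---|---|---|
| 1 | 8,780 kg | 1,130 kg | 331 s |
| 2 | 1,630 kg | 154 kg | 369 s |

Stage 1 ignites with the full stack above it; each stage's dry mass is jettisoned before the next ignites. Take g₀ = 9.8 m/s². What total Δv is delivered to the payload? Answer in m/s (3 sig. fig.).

Ignition mass of stage 1 = 8,780+1,130 + 1,630+154 + 287 = 11,981 kg.
Stage 1: m₀ = 11,981 kg, m_f = 11,981 − 8,780 = 3,201 kg; Δv = 331×9.8×ln(3.743) = 3243.8×1.3199 ≈ 4281 m/s.
Stage 2: m₀ = 2,071 kg, m_f = 2,071 − 1,630 = 441 kg; Δv = 369×9.8×ln(4.696) = 3616.2×1.5467 ≈ 5593 m/s.
Total Δv = 4281 + 5593 = 9874 m/s.

Δv ≈ 9870 m/s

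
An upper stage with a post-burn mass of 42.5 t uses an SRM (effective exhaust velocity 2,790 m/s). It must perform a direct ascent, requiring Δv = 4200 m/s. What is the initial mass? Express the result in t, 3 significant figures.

initial mass ≈ 191 t

m₀/m_f = exp(Δv / v_e) = exp(4200 / 2790.0) = exp(1.5054) = 4.5058.
m₀ = m_f × 4.5058 = 42.5 × 4.5058 = 191.497 t.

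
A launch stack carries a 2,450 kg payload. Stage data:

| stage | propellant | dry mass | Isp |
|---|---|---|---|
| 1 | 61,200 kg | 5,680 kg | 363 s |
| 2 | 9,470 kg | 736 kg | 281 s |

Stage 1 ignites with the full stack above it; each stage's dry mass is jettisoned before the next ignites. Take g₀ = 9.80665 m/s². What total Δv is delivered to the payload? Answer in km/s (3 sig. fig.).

Δv ≈ 9.02 km/s

Ignition mass of stage 1 = 61,200+5,680 + 9,470+736 + 2,450 = 79,536 kg.
Stage 1: m₀ = 79,536 kg, m_f = 79,536 − 61,200 = 18,336 kg; Δv = 363×9.80665×ln(4.338) = 3559.8×1.4673 ≈ 5223 m/s.
Stage 2: m₀ = 12,656 kg, m_f = 12,656 − 9,470 = 3,186 kg; Δv = 281×9.80665×ln(3.972) = 2755.7×1.3794 ≈ 3801 m/s.
Total Δv = 5223 + 3801 = 9024 m/s.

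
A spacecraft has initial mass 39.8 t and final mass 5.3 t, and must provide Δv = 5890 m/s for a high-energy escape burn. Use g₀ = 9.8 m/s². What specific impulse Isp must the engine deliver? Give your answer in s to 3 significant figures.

Isp ≈ 298 s

ln(m₀/m_f) = ln(39800/5300) = ln(7.509) = 2.0162.
v_e = Δv / ln(m₀/m_f) = 5890 / 2.0162 = 2921.4 m/s.
Isp = v_e / g₀ = 2921.4 / 9.8 = 298.1 s.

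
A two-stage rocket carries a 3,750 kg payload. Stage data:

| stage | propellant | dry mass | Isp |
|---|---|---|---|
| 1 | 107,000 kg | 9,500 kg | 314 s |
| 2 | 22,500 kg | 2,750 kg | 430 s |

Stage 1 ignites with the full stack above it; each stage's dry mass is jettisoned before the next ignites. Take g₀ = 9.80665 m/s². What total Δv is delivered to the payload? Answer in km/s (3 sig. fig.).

Ignition mass of stage 1 = 107,000+9,500 + 22,500+2,750 + 3,750 = 145,500 kg.
Stage 1: m₀ = 145,500 kg, m_f = 145,500 − 107,000 = 38,500 kg; Δv = 314×9.80665×ln(3.779) = 3079.3×1.3295 ≈ 4094 m/s.
Stage 2: m₀ = 29,000 kg, m_f = 29,000 − 22,500 = 6,500 kg; Δv = 430×9.80665×ln(4.462) = 4216.9×1.4955 ≈ 6306 m/s.
Total Δv = 4094 + 6306 = 10400 m/s.

Δv ≈ 10.4 km/s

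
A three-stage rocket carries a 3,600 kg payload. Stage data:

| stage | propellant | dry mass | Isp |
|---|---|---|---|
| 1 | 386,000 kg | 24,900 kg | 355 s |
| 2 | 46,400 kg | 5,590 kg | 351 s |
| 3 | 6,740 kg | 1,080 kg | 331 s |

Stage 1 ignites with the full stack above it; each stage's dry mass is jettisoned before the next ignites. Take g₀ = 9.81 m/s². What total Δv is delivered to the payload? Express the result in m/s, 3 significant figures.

Δv ≈ 13300 m/s

Ignition mass of stage 1 = 386,000+24,900 + 46,400+5,590 + 6,740+1,080 + 3,600 = 474,310 kg.
Stage 1: m₀ = 474,310 kg, m_f = 474,310 − 386,000 = 88,310 kg; Δv = 355×9.81×ln(5.371) = 3482.6×1.6810 ≈ 5854 m/s.
Stage 2: m₀ = 63,410 kg, m_f = 63,410 − 46,400 = 17,010 kg; Δv = 351×9.81×ln(3.728) = 3443.3×1.3158 ≈ 4531 m/s.
Stage 3: m₀ = 11,420 kg, m_f = 11,420 − 6,740 = 4,680 kg; Δv = 331×9.81×ln(2.44) = 3247.1×0.8921 ≈ 2897 m/s.
Total Δv = 5854 + 4531 + 2897 = 13282 m/s.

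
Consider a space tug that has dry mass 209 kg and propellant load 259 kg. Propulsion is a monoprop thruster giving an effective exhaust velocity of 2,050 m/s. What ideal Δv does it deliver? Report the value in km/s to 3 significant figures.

m₀ = m_dry + m_prop = 209 + 259 = 468 kg.
Δv = v_e · ln(m₀/m_f) = 2050.0 × ln(2.239) = 2050.0 × 0.8061 ≈ 1652.6 m/s.

Δv ≈ 1.65 km/s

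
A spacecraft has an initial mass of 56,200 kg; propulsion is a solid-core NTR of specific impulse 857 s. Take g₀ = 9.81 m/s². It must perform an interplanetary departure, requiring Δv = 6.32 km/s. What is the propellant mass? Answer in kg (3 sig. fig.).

v_e = Isp · g₀ = 857 × 9.81 = 8407.2 m/s.
m₀/m_f = exp(Δv / v_e) = exp(6320 / 8407.2) = exp(0.7517) = 2.1207.
m_f = 56,200 / 2.1207 = 26,500.7 kg, so propellant = m₀ − m_f = 56,200 − 26,500.7 = 29,699.3 kg.

propellant mass ≈ 29700 kg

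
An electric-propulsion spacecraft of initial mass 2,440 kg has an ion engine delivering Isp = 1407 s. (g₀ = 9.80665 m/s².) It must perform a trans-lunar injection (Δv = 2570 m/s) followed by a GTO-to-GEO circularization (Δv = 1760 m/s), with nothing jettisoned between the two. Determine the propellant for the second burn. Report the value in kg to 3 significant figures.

v_e = Isp · g₀ = 1407 × 9.80665 = 13798.0 m/s.
After the first burn: m = 2440 × exp(−2570/13798.0) = 2440 × 0.83006 = 2,025.35 kg.
After the second burn: m = 2,025.35 × exp(−1760/13798.0) = 2,025.35 × 0.88024 = 1,782.79 kg.
Second-burn propellant = 2,025.35 − 1,782.79 = 242.56 kg.

propellant for the second burn ≈ 243 kg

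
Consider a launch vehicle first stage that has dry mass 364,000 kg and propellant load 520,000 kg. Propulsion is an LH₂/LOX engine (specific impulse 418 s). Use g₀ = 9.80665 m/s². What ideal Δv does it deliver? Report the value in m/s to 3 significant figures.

Δv ≈ 3640 m/s

v_e = Isp · g₀ = 418 × 9.80665 = 4099.2 m/s.
m₀ = m_dry + m_prop = 364,000 + 520,000 = 884,000 kg.
Using Δv = v_e ln(m₀/m_f): Δv = v_e · ln(m₀/m_f) = 4099.2 × ln(2.429) = 4099.2 × 0.8873 ≈ 3637.2 m/s.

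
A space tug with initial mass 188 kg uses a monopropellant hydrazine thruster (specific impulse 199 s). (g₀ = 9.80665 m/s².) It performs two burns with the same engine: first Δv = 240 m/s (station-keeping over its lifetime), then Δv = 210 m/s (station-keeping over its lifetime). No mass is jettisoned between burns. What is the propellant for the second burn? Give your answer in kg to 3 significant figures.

v_e = Isp · g₀ = 199 × 9.80665 = 1951.5 m/s.
After the first burn: m = 188 × exp(−240/1951.5) = 188 × 0.88428 = 166.245 kg.
After the second burn: m = 166.245 × exp(−210/1951.5) = 166.245 × 0.89798 = 149.285 kg.
Second-burn propellant = 166.245 − 149.285 = 16.96 kg.

propellant for the second burn ≈ 17.0 kg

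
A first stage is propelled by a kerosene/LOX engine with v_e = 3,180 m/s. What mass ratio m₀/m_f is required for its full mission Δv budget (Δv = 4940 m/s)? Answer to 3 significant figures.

m₀/m_f = exp(Δv / v_e) = exp(4940 / 3180.0) = exp(1.5535) = 4.7278.

mass ratio ≈ 4.73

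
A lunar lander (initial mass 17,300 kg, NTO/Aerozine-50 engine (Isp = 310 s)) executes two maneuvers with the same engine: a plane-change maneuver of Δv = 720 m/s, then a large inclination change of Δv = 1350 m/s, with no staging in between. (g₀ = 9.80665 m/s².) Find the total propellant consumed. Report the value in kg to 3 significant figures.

total propellant consumed ≈ 8540 kg

v_e = Isp · g₀ = 310 × 9.80665 = 3040.1 m/s.
After the first burn: m = 17300 × exp(−720/3040.1) = 17300 × 0.78912 = 13,651.8 kg.
After the second burn: m = 13,651.8 × exp(−1350/3040.1) = 13,651.8 × 0.64142 = 8,756.54 kg.
Total propellant = m₀ − m_final = 17300 − 8,756.54 = 8,543.46 kg.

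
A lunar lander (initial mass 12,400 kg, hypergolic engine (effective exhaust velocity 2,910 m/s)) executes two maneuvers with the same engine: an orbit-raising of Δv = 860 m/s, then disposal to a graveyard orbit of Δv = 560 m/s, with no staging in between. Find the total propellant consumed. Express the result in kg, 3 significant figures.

total propellant consumed ≈ 4790 kg

After the first burn: m = 12400 × exp(−860/2910.0) = 12400 × 0.74414 = 9,227.34 kg.
After the second burn: m = 9,227.34 × exp(−560/2910.0) = 9,227.34 × 0.82494 = 7,612 kg.
Total propellant = m₀ − m_final = 12400 − 7,612 = 4,788 kg.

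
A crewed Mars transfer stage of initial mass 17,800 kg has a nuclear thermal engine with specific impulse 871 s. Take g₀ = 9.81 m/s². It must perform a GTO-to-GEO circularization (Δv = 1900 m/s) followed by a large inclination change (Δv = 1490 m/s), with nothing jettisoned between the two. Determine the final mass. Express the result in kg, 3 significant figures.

v_e = Isp · g₀ = 871 × 9.81 = 8544.5 m/s.
After the first burn: m = 17800 × exp(−1900/8544.5) = 17800 × 0.80062 = 14,251 kg.
After the second burn: m = 14,251 × exp(−1490/8544.5) = 14,251 × 0.83998 = 11,970.6 kg.

final mass ≈ 12000 kg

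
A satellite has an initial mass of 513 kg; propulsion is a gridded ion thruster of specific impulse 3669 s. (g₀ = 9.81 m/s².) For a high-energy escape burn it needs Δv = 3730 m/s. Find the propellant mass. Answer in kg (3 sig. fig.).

v_e = Isp · g₀ = 3669 × 9.81 = 35992.9 m/s.
m₀/m_f = exp(Δv / v_e) = exp(3730 / 35992.9) = exp(0.1036) = 1.1092.
m_f = 513 / 1.1092 = 462.495 kg, so propellant = m₀ − m_f = 513 − 462.495 = 50.505 kg.

propellant mass ≈ 50.5 kg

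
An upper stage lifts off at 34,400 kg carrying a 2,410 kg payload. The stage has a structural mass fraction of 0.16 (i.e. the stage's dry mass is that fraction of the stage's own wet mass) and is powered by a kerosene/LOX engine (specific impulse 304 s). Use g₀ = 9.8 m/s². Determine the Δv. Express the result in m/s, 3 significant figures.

Δv ≈ 4530 m/s

Stage wet mass = m₀ − payload = 34,400 − 2,410 = 31,990 kg.
Stage dry mass = ε × stage wet mass = 0.16 × 31,990 = 5,118.4 kg.
Burnout mass m_f = stage dry + payload = 5,118.4 + 2,410 = 7,528.4 kg.
v_e = Isp · g₀ = 304 × 9.8 = 2979.2 m/s.
Rocket equation: Δv = v_e · ln(34,400/7,528.4) = 2979.2 × ln(4.569) = 2979.2 × 1.5194 ≈ 4527 m/s.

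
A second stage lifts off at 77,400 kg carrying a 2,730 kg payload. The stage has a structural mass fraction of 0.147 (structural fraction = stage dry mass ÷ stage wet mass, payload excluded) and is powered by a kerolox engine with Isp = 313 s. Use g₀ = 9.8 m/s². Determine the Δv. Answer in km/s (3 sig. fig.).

Δv ≈ 5.31 km/s

Stage wet mass = m₀ − payload = 77,400 − 2,730 = 74,670 kg.
Stage dry mass = ε × stage wet mass = 0.147 × 74,670 = 10,976.5 kg.
Burnout mass m_f = stage dry + payload = 10,976.5 + 2,730 = 13,706.5 kg.
v_e = Isp · g₀ = 313 × 9.8 = 3067.4 m/s.
Δv = v_e · ln(77,400/13,706.5) = 3067.4 × ln(5.647) = 3067.4 × 1.7311 ≈ 5310 m/s.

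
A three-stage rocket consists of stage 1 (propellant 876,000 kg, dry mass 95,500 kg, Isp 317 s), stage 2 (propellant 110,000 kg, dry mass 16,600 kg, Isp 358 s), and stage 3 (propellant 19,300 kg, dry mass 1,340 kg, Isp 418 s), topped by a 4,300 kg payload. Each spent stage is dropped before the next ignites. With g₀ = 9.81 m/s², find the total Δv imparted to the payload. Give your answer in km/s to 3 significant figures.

Ignition mass of stage 1 = 876,000+95,500 + 110,000+16,600 + 19,300+1,340 + 4,300 = 1,123,040 kg.
Stage 1: m₀ = 1,123,040 kg, m_f = 1,123,040 − 876,000 = 247,040 kg; Δv = 317×9.81×ln(4.546) = 3109.8×1.5142 ≈ 4709 m/s.
Stage 2: m₀ = 151,540 kg, m_f = 151,540 − 110,000 = 41,540 kg; Δv = 358×9.81×ln(3.648) = 3512.0×1.2942 ≈ 4545 m/s.
Stage 3: m₀ = 24,940 kg, m_f = 24,940 − 19,300 = 5,640 kg; Δv = 418×9.81×ln(4.422) = 4100.6×1.4866 ≈ 6096 m/s.
Total Δv = 4709 + 4545 + 6096 = 15350 m/s.

Δv ≈ 15.4 km/s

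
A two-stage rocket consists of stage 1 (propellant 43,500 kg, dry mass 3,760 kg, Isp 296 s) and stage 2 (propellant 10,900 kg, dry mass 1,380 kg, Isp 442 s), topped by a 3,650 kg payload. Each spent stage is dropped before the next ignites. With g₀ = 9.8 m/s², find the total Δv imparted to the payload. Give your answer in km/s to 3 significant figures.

Ignition mass of stage 1 = 43,500+3,760 + 10,900+1,380 + 3,650 = 63,190 kg.
Stage 1: m₀ = 63,190 kg, m_f = 63,190 − 43,500 = 19,690 kg; Δv = 296×9.8×ln(3.209) = 2900.8×1.1660 ≈ 3382 m/s.
Stage 2: m₀ = 15,930 kg, m_f = 15,930 − 10,900 = 5,030 kg; Δv = 442×9.8×ln(3.167) = 4331.6×1.1528 ≈ 4993 m/s.
Total Δv = 3382 + 4993 = 8375 m/s.

Δv ≈ 8.38 km/s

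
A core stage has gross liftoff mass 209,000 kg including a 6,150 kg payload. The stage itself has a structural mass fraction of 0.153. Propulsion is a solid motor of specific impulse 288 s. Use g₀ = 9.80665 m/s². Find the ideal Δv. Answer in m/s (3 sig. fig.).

Stage wet mass = m₀ − payload = 209,000 − 6,150 = 202,850 kg.
Stage dry mass = ε × stage wet mass = 0.153 × 202,850 = 31,036.1 kg.
Burnout mass m_f = stage dry + payload = 31,036.1 + 6,150 = 37,186.1 kg.
v_e = Isp · g₀ = 288 × 9.80665 = 2824.3 m/s.
Δv = v_e · ln(209,000/37,186.1) = 2824.3 × ln(5.62) = 2824.3 × 1.7264 ≈ 4876 m/s.

Δv ≈ 4880 m/s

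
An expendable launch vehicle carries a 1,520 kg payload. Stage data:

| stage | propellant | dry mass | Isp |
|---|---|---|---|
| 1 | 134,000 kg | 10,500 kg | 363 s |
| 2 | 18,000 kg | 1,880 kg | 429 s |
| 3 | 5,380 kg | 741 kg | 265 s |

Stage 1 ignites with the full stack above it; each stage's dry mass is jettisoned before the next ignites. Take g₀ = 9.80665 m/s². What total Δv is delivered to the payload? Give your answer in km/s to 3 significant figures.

Δv ≈ 13.0 km/s

Ignition mass of stage 1 = 134,000+10,500 + 18,000+1,880 + 5,380+741 + 1,520 = 172,021 kg.
Stage 1: m₀ = 172,021 kg, m_f = 172,021 − 134,000 = 38,021 kg; Δv = 363×9.80665×ln(4.524) = 3559.8×1.5095 ≈ 5373 m/s.
Stage 2: m₀ = 27,521 kg, m_f = 27,521 − 18,000 = 9,521 kg; Δv = 429×9.80665×ln(2.891) = 4207.1×1.0614 ≈ 4466 m/s.
Stage 3: m₀ = 7,641 kg, m_f = 7,641 − 5,380 = 2,261 kg; Δv = 265×9.80665×ln(3.379) = 2598.8×1.2177 ≈ 3165 m/s.
Total Δv = 5373 + 4466 + 3165 = 13004 m/s.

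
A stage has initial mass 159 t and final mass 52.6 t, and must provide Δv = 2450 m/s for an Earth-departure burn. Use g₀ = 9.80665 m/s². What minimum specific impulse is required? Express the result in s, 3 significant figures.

ln(m₀/m_f) = ln(159000/52600) = ln(3.023) = 1.1062.
Using Δv = v_e ln(m₀/m_f): v_e = Δv / ln(m₀/m_f) = 2450 / 1.1062 = 2214.8 m/s.
Isp = v_e / g₀ = 2214.8 / 9.80665 = 225.8 s.

Isp ≈ 226 s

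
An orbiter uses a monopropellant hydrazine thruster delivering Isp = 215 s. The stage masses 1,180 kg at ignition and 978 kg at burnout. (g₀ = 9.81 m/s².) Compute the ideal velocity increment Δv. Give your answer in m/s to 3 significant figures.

v_e = Isp · g₀ = 215 × 9.81 = 2109.2 m/s.
From the ideal rocket equation, Δv = v_e · ln(m₀/m_f) = 2109.2 × ln(1.207) = 2109.2 × 0.1878 ≈ 396.0 m/s.

Δv ≈ 396 m/s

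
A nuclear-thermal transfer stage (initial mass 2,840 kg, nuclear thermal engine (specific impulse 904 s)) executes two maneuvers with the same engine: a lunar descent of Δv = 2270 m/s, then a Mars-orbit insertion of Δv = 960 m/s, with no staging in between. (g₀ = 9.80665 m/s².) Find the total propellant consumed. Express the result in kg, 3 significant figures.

total propellant consumed ≈ 867 kg

v_e = Isp · g₀ = 904 × 9.80665 = 8865.2 m/s.
After the first burn: m = 2840 × exp(−2270/8865.2) = 2840 × 0.77410 = 2,198.44 kg.
After the second burn: m = 2,198.44 × exp(−960/8865.2) = 2,198.44 × 0.89737 = 1,972.81 kg.
Total propellant = m₀ − m_final = 2840 − 1,972.81 = 867.19 kg.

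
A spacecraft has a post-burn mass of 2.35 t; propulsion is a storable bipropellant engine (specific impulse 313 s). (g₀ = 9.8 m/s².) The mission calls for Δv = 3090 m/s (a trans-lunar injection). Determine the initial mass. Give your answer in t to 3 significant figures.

v_e = Isp · g₀ = 313 × 9.8 = 3067.4 m/s.
Using Δv = v_e ln(m₀/m_f): m₀/m_f = exp(Δv / v_e) = exp(3090 / 3067.4) = exp(1.0074) = 2.7384.
m₀ = m_f × 2.7384 = 2.35 × 2.7384 = 6.43524 t.

initial mass ≈ 6.44 t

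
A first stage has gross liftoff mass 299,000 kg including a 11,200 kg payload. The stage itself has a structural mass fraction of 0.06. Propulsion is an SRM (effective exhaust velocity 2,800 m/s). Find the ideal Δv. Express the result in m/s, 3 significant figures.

Δv ≈ 6580 m/s

Stage wet mass = m₀ − payload = 299,000 − 11,200 = 287,800 kg.
Stage dry mass = ε × stage wet mass = 0.06 × 287,800 = 17,268 kg.
Burnout mass m_f = stage dry + payload = 17,268 + 11,200 = 28,468 kg.
Rocket equation: Δv = v_e · ln(299,000/28,468) = 2800.0 × ln(10.5) = 2800.0 × 2.3517 ≈ 6585 m/s.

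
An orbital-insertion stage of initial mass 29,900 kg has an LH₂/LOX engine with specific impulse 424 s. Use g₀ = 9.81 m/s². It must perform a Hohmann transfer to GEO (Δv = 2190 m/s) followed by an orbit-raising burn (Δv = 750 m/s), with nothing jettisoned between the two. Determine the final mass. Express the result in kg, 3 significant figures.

final mass ≈ 14700 kg

v_e = Isp · g₀ = 424 × 9.81 = 4159.4 m/s.
After the first burn: m = 29900 × exp(−2190/4159.4) = 29900 × 0.59066 = 17,660.7 kg.
After the second burn: m = 17,660.7 × exp(−750/4159.4) = 17,660.7 × 0.83501 = 14,746.9 kg.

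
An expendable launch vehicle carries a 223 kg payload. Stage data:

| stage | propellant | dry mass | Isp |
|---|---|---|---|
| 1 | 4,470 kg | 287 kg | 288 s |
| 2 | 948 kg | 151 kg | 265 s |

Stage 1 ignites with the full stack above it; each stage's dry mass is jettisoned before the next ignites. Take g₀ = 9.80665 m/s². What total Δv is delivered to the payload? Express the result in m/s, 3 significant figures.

Ignition mass of stage 1 = 4,470+287 + 948+151 + 223 = 6,079 kg.
Stage 1: m₀ = 6,079 kg, m_f = 6,079 − 4,470 = 1,609 kg; Δv = 288×9.80665×ln(3.778) = 2824.3×1.3292 ≈ 3754 m/s.
Stage 2: m₀ = 1,322 kg, m_f = 1,322 − 948 = 374 kg; Δv = 265×9.80665×ln(3.535) = 2598.8×1.2626 ≈ 3281 m/s.
Total Δv = 3754 + 3281 = 7035 m/s.

Δv ≈ 7040 m/s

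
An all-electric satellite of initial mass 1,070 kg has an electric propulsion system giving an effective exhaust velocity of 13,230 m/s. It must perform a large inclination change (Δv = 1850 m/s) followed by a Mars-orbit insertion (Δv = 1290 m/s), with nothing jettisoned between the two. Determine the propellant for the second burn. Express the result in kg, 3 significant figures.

propellant for the second burn ≈ 86.4 kg

After the first burn: m = 1070 × exp(−1850/13230.0) = 1070 × 0.86950 = 930.365 kg.
After the second burn: m = 930.365 × exp(−1290/13230.0) = 930.365 × 0.90710 = 843.934 kg.
Second-burn propellant = 930.365 − 843.934 = 86.431 kg.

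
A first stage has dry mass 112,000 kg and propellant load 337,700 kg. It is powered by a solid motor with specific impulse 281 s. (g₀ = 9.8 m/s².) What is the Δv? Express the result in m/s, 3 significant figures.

Δv ≈ 3830 m/s

v_e = Isp · g₀ = 281 × 9.8 = 2753.8 m/s.
m₀ = m_dry + m_prop = 112,000 + 337,700 = 449,700 kg.
Δv = v_e · ln(m₀/m_f) = 2753.8 × ln(4.015) = 2753.8 × 1.3901 ≈ 3828.0 m/s.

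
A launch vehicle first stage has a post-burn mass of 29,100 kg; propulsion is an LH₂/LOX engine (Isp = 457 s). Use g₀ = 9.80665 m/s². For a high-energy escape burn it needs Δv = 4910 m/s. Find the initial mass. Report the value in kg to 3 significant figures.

initial mass ≈ 87000 kg

v_e = Isp · g₀ = 457 × 9.80665 = 4481.6 m/s.
m₀/m_f = exp(Δv / v_e) = exp(4910 / 4481.6) = exp(1.0956) = 2.9909.
m₀ = m_f × 2.9909 = 29,100 × 2.9909 = 87,035.2 kg.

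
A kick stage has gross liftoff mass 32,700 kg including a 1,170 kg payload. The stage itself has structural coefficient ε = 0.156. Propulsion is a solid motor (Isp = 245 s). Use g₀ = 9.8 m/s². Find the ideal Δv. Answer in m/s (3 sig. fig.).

Δv ≈ 4040 m/s

Stage wet mass = m₀ − payload = 32,700 − 1,170 = 31,530 kg.
Stage dry mass = ε × stage wet mass = 0.156 × 31,530 = 4,918.68 kg.
Burnout mass m_f = stage dry + payload = 4,918.68 + 1,170 = 6,088.68 kg.
v_e = Isp · g₀ = 245 × 9.8 = 2401.0 m/s.
Δv = v_e · ln(32,700/6,088.68) = 2401.0 × ln(5.371) = 2401.0 × 1.6809 ≈ 4036 m/s.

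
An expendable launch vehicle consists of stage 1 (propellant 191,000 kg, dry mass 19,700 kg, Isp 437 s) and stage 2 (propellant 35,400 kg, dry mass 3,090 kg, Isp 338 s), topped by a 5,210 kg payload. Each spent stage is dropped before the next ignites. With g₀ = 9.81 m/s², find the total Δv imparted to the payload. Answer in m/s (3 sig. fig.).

Ignition mass of stage 1 = 191,000+19,700 + 35,400+3,090 + 5,210 = 254,400 kg.
Stage 1: m₀ = 254,400 kg, m_f = 254,400 − 191,000 = 63,400 kg; Δv = 437×9.81×ln(4.013) = 4287.0×1.3894 ≈ 5957 m/s.
Stage 2: m₀ = 43,700 kg, m_f = 43,700 − 35,400 = 8,300 kg; Δv = 338×9.81×ln(5.265) = 3315.8×1.6611 ≈ 5508 m/s.
Total Δv = 5957 + 5508 = 11465 m/s.

Δv ≈ 11500 m/s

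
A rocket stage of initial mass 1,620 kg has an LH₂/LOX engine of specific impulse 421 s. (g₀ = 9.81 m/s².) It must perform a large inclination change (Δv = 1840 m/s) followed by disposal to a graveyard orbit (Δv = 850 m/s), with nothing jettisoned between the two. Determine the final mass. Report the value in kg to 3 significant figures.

v_e = Isp · g₀ = 421 × 9.81 = 4130.0 m/s.
After the first burn: m = 1620 × exp(−1840/4130.0) = 1620 × 0.64049 = 1,037.59 kg.
After the second burn: m = 1,037.59 × exp(−850/4130.0) = 1,037.59 × 0.81399 = 844.588 kg.

final mass ≈ 845 kg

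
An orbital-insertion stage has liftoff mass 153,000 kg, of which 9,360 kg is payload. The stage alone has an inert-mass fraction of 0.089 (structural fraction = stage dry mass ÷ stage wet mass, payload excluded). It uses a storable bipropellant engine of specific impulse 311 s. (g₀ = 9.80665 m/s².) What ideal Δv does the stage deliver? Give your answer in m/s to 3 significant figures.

Δv ≈ 5900 m/s

Stage wet mass = m₀ − payload = 153,000 − 9,360 = 143,640 kg.
Stage dry mass = ε × stage wet mass = 0.089 × 143,640 = 12,784 kg.
Burnout mass m_f = stage dry + payload = 12,784 + 9,360 = 22,144 kg.
v_e = Isp · g₀ = 311 × 9.80665 = 3049.9 m/s.
Rocket equation: Δv = v_e · ln(153,000/22,144) = 3049.9 × ln(6.909) = 3049.9 × 1.9329 ≈ 5895 m/s.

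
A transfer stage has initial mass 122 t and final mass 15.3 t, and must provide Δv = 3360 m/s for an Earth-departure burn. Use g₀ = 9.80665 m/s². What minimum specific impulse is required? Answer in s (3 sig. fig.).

Isp ≈ 165 s

ln(m₀/m_f) = ln(122000/15300) = ln(7.974) = 2.0762.
From the ideal rocket equation, v_e = Δv / ln(m₀/m_f) = 3360 / 2.0762 = 1618.4 m/s.
Isp = v_e / g₀ = 1618.4 / 9.80665 = 165.0 s.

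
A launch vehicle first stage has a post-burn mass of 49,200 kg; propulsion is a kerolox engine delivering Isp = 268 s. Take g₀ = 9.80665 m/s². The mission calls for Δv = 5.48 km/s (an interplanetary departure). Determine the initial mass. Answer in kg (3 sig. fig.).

v_e = Isp · g₀ = 268 × 9.80665 = 2628.2 m/s.
m₀/m_f = exp(Δv / v_e) = exp(5480 / 2628.2) = exp(2.0851) = 8.0453.
m₀ = m_f × 8.0453 = 49,200 × 8.0453 = 395,829 kg.

initial mass ≈ 396000 kg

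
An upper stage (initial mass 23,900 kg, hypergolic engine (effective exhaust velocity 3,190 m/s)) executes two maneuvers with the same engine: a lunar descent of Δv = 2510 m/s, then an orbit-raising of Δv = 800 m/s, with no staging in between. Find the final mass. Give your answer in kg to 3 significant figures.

final mass ≈ 8470 kg

After the first burn: m = 23900 × exp(−2510/3190.0) = 23900 × 0.45528 = 10,881.2 kg.
After the second burn: m = 10,881.2 × exp(−800/3190.0) = 10,881.2 × 0.77819 = 8,467.64 kg.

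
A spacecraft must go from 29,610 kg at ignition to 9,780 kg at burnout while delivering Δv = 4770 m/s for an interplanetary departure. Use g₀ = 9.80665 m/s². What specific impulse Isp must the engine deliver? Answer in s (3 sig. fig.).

ln(m₀/m_f) = ln(29610/9780) = ln(3.028) = 1.1078.
v_e = Δv / ln(m₀/m_f) = 4770 / 1.1078 = 4305.9 m/s.
Isp = v_e / g₀ = 4305.9 / 9.80665 = 439.1 s.

Isp ≈ 439 s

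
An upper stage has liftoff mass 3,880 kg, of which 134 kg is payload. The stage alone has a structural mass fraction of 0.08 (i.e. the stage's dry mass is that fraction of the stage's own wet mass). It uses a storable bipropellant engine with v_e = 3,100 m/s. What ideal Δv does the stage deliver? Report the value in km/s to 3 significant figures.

Stage wet mass = m₀ − payload = 3,880 − 134 = 3,746 kg.
Stage dry mass = ε × stage wet mass = 0.08 × 3,746 = 299.68 kg.
Burnout mass m_f = stage dry + payload = 299.68 + 134 = 433.68 kg.
Δv = v_e · ln(3,880/433.68) = 3100.0 × ln(8.947) = 3100.0 × 2.1913 ≈ 6793 m/s.

Δv ≈ 6.79 km/s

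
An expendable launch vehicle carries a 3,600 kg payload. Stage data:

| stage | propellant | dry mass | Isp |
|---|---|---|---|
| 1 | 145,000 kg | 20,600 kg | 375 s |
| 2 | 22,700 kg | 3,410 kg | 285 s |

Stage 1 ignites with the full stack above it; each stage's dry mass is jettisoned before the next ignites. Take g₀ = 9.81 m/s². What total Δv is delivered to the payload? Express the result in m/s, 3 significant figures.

Δv ≈ 9030 m/s

Ignition mass of stage 1 = 145,000+20,600 + 22,700+3,410 + 3,600 = 195,310 kg.
Stage 1: m₀ = 195,310 kg, m_f = 195,310 − 145,000 = 50,310 kg; Δv = 375×9.81×ln(3.882) = 3678.8×1.3564 ≈ 4990 m/s.
Stage 2: m₀ = 29,710 kg, m_f = 29,710 − 22,700 = 7,010 kg; Δv = 285×9.81×ln(4.238) = 2795.9×1.4441 ≈ 4038 m/s.
Total Δv = 4990 + 4038 = 9028 m/s.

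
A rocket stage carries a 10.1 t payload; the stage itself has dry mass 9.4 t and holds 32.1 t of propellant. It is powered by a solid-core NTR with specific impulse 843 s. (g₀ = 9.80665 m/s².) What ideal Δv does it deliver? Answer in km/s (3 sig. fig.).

v_e = Isp · g₀ = 843 × 9.80665 = 8267.0 m/s.
m₀ = payload + dry + propellant = 10.1 + 9.4 + 32.1 = 51.6 t.
m_f = payload + dry = 10.1 + 9.4 = 19.5 t.
Δv = v_e · ln(m₀/m_f) = 8267.0 × ln(2.646) = 8267.0 × 0.9731 ≈ 8044.7 m/s.

Δv ≈ 8.04 km/s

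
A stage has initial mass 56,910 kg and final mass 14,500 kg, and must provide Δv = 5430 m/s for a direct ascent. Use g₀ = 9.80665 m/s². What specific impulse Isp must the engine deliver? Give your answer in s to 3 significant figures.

ln(m₀/m_f) = ln(56910/14500) = ln(3.925) = 1.3673.
By the Tsiolkovsky rocket equation, v_e = Δv / ln(m₀/m_f) = 5430 / 1.3673 = 3971.3 m/s.
Isp = v_e / g₀ = 3971.3 / 9.80665 = 405.0 s.

Isp ≈ 405 s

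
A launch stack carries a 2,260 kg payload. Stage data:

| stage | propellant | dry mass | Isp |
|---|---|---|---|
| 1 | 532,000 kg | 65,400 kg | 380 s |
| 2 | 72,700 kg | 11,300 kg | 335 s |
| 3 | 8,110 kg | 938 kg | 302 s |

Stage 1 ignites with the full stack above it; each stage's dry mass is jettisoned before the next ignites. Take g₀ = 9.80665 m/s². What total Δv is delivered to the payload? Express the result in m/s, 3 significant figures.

Ignition mass of stage 1 = 532,000+65,400 + 72,700+11,300 + 8,110+938 + 2,260 = 692,708 kg.
Stage 1: m₀ = 692,708 kg, m_f = 692,708 − 532,000 = 160,708 kg; Δv = 380×9.80665×ln(4.31) = 3726.5×1.4610 ≈ 5445 m/s.
Stage 2: m₀ = 95,308 kg, m_f = 95,308 − 72,700 = 22,608 kg; Δv = 335×9.80665×ln(4.216) = 3285.2×1.4388 ≈ 4727 m/s.
Stage 3: m₀ = 11,308 kg, m_f = 11,308 − 8,110 = 3,198 kg; Δv = 302×9.80665×ln(3.536) = 2961.6×1.2630 ≈ 3740 m/s.
Total Δv = 5445 + 4727 + 3740 = 13912 m/s.

Δv ≈ 13900 m/s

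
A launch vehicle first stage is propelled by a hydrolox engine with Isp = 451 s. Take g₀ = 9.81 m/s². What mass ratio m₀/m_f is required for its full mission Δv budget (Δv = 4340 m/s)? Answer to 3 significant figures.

mass ratio ≈ 2.67

v_e = Isp · g₀ = 451 × 9.81 = 4424.3 m/s.
m₀/m_f = exp(Δv / v_e) = exp(4340 / 4424.3) = exp(0.9809) = 2.6670.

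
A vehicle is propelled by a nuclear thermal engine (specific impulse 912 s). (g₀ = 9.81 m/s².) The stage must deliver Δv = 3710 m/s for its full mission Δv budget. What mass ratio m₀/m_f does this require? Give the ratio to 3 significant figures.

mass ratio ≈ 1.51

v_e = Isp · g₀ = 912 × 9.81 = 8946.7 m/s.
m₀/m_f = exp(Δv / v_e) = exp(3710 / 8946.7) = exp(0.4147) = 1.5139.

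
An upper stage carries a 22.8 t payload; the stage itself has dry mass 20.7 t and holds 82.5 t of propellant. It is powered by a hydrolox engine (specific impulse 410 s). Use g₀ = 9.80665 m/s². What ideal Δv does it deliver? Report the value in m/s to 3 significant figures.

v_e = Isp · g₀ = 410 × 9.80665 = 4020.7 m/s.
m₀ = payload + dry + propellant = 22.8 + 20.7 + 82.5 = 126 t.
m_f = payload + dry = 22.8 + 20.7 = 43.5 t.
Δv = v_e · ln(m₀/m_f) = 4020.7 × ln(2.897) = 4020.7 × 1.0635 ≈ 4276.1 m/s.

Δv ≈ 4280 m/s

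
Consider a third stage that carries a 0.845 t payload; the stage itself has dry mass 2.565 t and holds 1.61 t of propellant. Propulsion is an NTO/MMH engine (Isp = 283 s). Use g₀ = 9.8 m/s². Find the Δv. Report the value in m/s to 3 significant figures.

Δv ≈ 1070 m/s

v_e = Isp · g₀ = 283 × 9.8 = 2773.4 m/s.
m₀ = payload + dry + propellant = 0.845 + 2.565 + 1.61 = 5.02 t.
m_f = payload + dry = 0.845 + 2.565 = 3.41 t.
Δv = v_e · ln(m₀/m_f) = 2773.4 × ln(1.472) = 2773.4 × 0.3867 ≈ 1072.5 m/s.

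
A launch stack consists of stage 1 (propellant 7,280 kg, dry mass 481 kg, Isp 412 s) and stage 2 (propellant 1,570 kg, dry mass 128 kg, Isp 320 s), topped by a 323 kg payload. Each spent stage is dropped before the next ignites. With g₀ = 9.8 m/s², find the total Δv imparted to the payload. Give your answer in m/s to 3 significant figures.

Ignition mass of stage 1 = 7,280+481 + 1,570+128 + 323 = 9,782 kg.
Stage 1: m₀ = 9,782 kg, m_f = 9,782 − 7,280 = 2,502 kg; Δv = 412×9.8×ln(3.91) = 4037.6×1.3635 ≈ 5505 m/s.
Stage 2: m₀ = 2,021 kg, m_f = 2,021 − 1,570 = 451 kg; Δv = 320×9.8×ln(4.481) = 3136.0×1.4999 ≈ 4704 m/s.
Total Δv = 5505 + 4704 = 10209 m/s.

Δv ≈ 10200 m/s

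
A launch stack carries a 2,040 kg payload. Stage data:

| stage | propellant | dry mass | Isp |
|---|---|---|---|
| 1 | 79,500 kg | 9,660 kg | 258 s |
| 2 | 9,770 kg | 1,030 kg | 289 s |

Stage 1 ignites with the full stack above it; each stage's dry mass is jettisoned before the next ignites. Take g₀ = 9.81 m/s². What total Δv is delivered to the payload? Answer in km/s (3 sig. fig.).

Ignition mass of stage 1 = 79,500+9,660 + 9,770+1,030 + 2,040 = 102,000 kg.
Stage 1: m₀ = 102,000 kg, m_f = 102,000 − 79,500 = 22,500 kg; Δv = 258×9.81×ln(4.533) = 2531.0×1.5115 ≈ 3825 m/s.
Stage 2: m₀ = 12,840 kg, m_f = 12,840 − 9,770 = 3,070 kg; Δv = 289×9.81×ln(4.182) = 2835.1×1.4309 ≈ 4057 m/s.
Total Δv = 3825 + 4057 = 7882 m/s.

Δv ≈ 7.88 km/s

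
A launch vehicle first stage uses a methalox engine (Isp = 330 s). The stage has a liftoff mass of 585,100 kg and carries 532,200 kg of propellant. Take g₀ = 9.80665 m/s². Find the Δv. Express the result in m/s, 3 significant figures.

v_e = Isp · g₀ = 330 × 9.80665 = 3236.2 m/s.
m_f = m₀ − m_prop = 585,100 − 532,200 = 52,900 kg.
By the Tsiolkovsky rocket equation, Δv = v_e · ln(m₀/m_f) = 3236.2 × ln(11.06) = 3236.2 × 2.4034 ≈ 7777.8 m/s.

Δv ≈ 7780 m/s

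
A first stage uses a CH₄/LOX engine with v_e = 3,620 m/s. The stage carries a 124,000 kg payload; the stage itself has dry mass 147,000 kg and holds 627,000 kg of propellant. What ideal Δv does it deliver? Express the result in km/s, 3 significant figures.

m₀ = payload + dry + propellant = 124,000 + 147,000 + 627,000 = 898,000 kg.
m_f = payload + dry = 124,000 + 147,000 = 271,000 kg.
By the Tsiolkovsky rocket equation, Δv = v_e · ln(m₀/m_f) = 3620.0 × ln(3.314) = 3620.0 × 1.1981 ≈ 4336.9 m/s.

Δv ≈ 4.34 km/s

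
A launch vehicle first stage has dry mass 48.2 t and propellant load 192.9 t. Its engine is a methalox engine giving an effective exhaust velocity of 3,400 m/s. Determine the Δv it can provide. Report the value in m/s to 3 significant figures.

Δv ≈ 5470 m/s

m₀ = m_dry + m_prop = 48.2 + 192.9 = 241.1 t.
Δv = v_e · ln(m₀/m_f) = 3400.0 × ln(5.002) = 3400.0 × 1.6099 ≈ 5473.5 m/s.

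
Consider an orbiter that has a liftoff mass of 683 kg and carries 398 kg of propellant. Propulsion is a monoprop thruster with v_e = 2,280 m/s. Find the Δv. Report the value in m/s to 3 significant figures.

Δv ≈ 1990 m/s

m_f = m₀ − m_prop = 683 − 398 = 285 kg.
Δv = v_e · ln(m₀/m_f) = 2280.0 × ln(2.396) = 2280.0 × 0.8740 ≈ 1992.7 m/s.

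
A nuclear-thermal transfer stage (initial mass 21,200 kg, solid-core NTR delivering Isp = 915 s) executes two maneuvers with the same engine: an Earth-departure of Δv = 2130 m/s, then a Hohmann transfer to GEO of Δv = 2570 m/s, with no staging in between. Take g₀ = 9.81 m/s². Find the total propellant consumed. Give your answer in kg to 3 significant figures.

total propellant consumed ≈ 8640 kg

v_e = Isp · g₀ = 915 × 9.81 = 8976.1 m/s.
After the first burn: m = 21200 × exp(−2130/8976.1) = 21200 × 0.78876 = 16,721.7 kg.
After the second burn: m = 16,721.7 × exp(−2570/8976.1) = 16,721.7 × 0.75103 = 12,558.5 kg.
Total propellant = m₀ − m_final = 21200 − 12,558.5 = 8,641.5 kg.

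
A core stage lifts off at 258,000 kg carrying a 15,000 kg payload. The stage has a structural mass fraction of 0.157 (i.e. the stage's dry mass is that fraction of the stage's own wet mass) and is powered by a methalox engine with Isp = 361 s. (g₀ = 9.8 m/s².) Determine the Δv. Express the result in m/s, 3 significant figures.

Δv ≈ 5590 m/s

Stage wet mass = m₀ − payload = 258,000 − 15,000 = 243,000 kg.
Stage dry mass = ε × stage wet mass = 0.157 × 243,000 = 38,151 kg.
Burnout mass m_f = stage dry + payload = 38,151 + 15,000 = 53,151 kg.
v_e = Isp · g₀ = 361 × 9.8 = 3537.8 m/s.
Using Δv = v_e ln(m₀/m_f): Δv = v_e · ln(258,000/53,151) = 3537.8 × ln(4.854) = 3537.8 × 1.5798 ≈ 5589 m/s.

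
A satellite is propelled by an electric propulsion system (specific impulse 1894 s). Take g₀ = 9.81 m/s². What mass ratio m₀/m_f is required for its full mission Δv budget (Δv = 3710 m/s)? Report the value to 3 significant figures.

mass ratio ≈ 1.22

v_e = Isp · g₀ = 1894 × 9.81 = 18580.1 m/s.
m₀/m_f = exp(Δv / v_e) = exp(3710 / 18580.1) = exp(0.1997) = 1.2210.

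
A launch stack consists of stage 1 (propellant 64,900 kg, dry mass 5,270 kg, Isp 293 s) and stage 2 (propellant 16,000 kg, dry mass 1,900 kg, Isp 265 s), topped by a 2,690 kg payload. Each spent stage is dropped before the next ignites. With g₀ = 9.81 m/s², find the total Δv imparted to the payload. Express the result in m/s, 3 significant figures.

Ignition mass of stage 1 = 64,900+5,270 + 16,000+1,900 + 2,690 = 90,760 kg.
Stage 1: m₀ = 90,760 kg, m_f = 90,760 − 64,900 = 25,860 kg; Δv = 293×9.81×ln(3.51) = 2874.3×1.2555 ≈ 3609 m/s.
Stage 2: m₀ = 20,590 kg, m_f = 20,590 − 16,000 = 4,590 kg; Δv = 265×9.81×ln(4.486) = 2599.7×1.5009 ≈ 3902 m/s.
Total Δv = 3609 + 3902 = 7511 m/s.

Δv ≈ 7510 m/s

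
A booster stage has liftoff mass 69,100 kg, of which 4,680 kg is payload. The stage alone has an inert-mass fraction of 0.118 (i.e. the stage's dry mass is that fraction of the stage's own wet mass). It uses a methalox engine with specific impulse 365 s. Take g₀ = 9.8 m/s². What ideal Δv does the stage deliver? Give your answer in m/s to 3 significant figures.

Stage wet mass = m₀ − payload = 69,100 − 4,680 = 64,420 kg.
Stage dry mass = ε × stage wet mass = 0.118 × 64,420 = 7,601.56 kg.
Burnout mass m_f = stage dry + payload = 7,601.56 + 4,680 = 12,281.56 kg.
v_e = Isp · g₀ = 365 × 9.8 = 3577.0 m/s.
By the Tsiolkovsky rocket equation, Δv = v_e · ln(69,100/12,281.56) = 3577.0 × ln(5.626) = 3577.0 × 1.7275 ≈ 6179 m/s.

Δv ≈ 6180 m/s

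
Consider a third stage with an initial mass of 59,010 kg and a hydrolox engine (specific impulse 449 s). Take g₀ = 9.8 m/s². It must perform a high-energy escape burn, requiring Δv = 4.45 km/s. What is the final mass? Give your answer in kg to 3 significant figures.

final mass ≈ 21500 kg

v_e = Isp · g₀ = 449 × 9.8 = 4400.2 m/s.
Rocket equation: m₀/m_f = exp(Δv / v_e) = exp(4450 / 4400.2) = exp(1.0113) = 2.7492.
m_f = m₀ / 2.7492 = 59,010 / 2.7492 = 21,464.4 kg.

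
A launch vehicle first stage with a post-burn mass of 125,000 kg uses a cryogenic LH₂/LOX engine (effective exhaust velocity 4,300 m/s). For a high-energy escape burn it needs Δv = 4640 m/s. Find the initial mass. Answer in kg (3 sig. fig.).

Using Δv = v_e ln(m₀/m_f): m₀/m_f = exp(Δv / v_e) = exp(4640 / 4300.0) = exp(1.0791) = 2.9419.
m₀ = m_f × 2.9419 = 125,000 × 2.9419 = 367,738 kg.

initial mass ≈ 368000 kg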